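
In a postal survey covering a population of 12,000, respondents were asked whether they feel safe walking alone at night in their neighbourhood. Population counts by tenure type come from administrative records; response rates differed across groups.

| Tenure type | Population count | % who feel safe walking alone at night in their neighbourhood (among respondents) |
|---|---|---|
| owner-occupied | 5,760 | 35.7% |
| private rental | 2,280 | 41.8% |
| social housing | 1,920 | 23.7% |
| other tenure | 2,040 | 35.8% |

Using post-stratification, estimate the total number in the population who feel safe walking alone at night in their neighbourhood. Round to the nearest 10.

4,190

Each cell contributes its population count × the respondent rate:
  owner-occupied: 5,760 × 35.7% = 2056.32
  private rental: 2,280 × 41.8% = 953.04
  social housing: 1,920 × 23.7% = 455.04
  other tenure: 2,040 × 35.8% = 730.32
Estimated total = 4194.72 → 4,190.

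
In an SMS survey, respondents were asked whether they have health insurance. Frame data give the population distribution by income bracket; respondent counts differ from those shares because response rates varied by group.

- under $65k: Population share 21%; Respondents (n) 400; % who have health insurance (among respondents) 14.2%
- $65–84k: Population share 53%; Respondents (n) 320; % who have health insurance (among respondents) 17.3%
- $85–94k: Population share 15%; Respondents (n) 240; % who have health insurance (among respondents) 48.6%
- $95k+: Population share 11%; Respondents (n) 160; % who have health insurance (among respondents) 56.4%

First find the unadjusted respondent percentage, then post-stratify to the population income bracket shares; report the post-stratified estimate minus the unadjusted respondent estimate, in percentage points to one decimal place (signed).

Without adjustment, the pooled respondent share is:
  (400/1120)×14.2 + (320/1120)×17.3 + (240/1120)×48.6 + (160/1120)×56.4 = 28.4857%
Post-stratified estimate weights by population shares:
  0.21×14.2 + 0.53×17.3 + 0.15×48.6 + 0.11×56.4 = 25.645%
Difference = 25.645 − 28.4857 = -2.8407 pp.

-2.8 percentage points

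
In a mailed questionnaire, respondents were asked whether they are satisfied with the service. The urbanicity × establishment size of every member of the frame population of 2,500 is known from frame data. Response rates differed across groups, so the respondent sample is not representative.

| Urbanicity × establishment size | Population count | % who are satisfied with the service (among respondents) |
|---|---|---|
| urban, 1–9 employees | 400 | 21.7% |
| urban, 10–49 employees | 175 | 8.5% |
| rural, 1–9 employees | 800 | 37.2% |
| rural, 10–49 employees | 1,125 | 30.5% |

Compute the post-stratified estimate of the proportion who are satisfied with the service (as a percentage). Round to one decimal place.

Weight each group's respondent value by its population share:
  urban, 1–9 employees: (400/2,500) × 21.7 = 3.472
  urban, 10–49 employees: (175/2,500) × 8.5 = 0.595
  rural, 1–9 employees: (800/2,500) × 37.2 = 11.904
  rural, 10–49 employees: (1,125/2,500) × 30.5 = 13.725
Post-stratified estimate = 29.696 → 29.7%.

29.7%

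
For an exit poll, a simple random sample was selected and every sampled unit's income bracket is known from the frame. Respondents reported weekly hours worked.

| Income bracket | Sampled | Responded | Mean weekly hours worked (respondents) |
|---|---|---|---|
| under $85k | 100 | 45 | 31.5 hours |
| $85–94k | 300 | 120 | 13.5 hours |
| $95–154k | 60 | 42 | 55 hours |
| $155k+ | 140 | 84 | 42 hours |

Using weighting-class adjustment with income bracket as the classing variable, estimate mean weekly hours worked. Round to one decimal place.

27.3

Class response rates: under $85k 45/100 = 45%, $85–94k 120/300 = 40%, $95–154k 42/60 = 70%, $155k+ 84/140 = 60%.
Each respondent's weight = sampled/responded in their class; summing within a class gives n_sampled, so:
  under $85k: 100 × 31.5 = 3150
  $85–94k: 300 × 13.5 = 4050
  $95–154k: 60 × 55 = 3300
  $155k+: 140 × 42 = 5880
Adjusted estimate = 16,380 / 600 = 27.3 → 27.3.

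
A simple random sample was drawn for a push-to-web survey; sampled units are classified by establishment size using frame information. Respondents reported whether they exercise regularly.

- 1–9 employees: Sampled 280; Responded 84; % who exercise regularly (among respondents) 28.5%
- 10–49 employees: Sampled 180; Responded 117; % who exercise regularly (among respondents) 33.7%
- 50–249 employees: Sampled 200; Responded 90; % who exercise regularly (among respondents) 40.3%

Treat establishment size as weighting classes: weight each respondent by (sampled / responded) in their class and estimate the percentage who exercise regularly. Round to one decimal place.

33.5%

Response rates by class: 1–9 employees 84/280 = 30%, 10–49 employees 117/180 = 65%, 50–249 employees 90/200 = 45%.
Weighting each respondent by the inverse class response rate inflates each class back to its sampled size, so the class weight is n_sampled:
  1–9 employees: 280 × 28.5 = 7980
  10–49 employees: 180 × 33.7 = 6066
  50–249 employees: 200 × 40.3 = 8060
Adjusted estimate = 22,106 / 660 = 33.4939 → 33.5%.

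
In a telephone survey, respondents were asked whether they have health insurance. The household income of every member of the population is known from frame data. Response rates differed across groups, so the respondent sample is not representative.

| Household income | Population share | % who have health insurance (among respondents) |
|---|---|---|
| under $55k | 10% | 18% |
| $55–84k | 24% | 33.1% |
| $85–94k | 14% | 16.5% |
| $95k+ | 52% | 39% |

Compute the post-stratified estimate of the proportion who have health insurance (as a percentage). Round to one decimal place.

Reweight to the known household income distribution:
  under $55k: 0.1 × 18 = 1.8
  $55–84k: 0.24 × 33.1 = 7.944
  $85–94k: 0.14 × 16.5 = 2.31
  $95k+: 0.52 × 39 = 20.28
Post-stratified estimate = 32.334 → 32.3%.

32.3%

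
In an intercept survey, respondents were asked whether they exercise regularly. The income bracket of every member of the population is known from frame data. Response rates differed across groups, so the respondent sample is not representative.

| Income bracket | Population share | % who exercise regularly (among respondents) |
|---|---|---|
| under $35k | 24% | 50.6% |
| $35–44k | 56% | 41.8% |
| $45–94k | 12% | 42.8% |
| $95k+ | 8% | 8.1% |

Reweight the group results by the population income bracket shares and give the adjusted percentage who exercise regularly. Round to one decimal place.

41.3%

Weight each group's respondent value by its population share:
  under $35k: 0.24 × 50.6 = 12.144
  $35–44k: 0.56 × 41.8 = 23.408
  $45–94k: 0.12 × 42.8 = 5.136
  $95k+: 0.08 × 8.1 = 0.648
Post-stratified estimate = 41.336 → 41.3%.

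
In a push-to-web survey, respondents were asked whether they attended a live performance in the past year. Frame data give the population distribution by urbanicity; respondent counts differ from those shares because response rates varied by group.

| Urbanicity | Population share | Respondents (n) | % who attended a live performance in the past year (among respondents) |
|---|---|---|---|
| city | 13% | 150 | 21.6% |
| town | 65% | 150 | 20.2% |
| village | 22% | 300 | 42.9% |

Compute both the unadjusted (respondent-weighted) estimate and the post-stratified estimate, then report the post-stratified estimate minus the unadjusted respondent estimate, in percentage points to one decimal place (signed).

-6.5 percentage points

Naive respondent-only estimate (weights = respondent counts):
  (150/600)×21.6 + (150/600)×20.2 + (300/600)×42.9 = 31.9%
Post-stratified estimate weights by population shares:
  0.13×21.6 + 0.65×20.2 + 0.22×42.9 = 25.376%
Difference = 25.376 − 31.9 = -6.524 pp.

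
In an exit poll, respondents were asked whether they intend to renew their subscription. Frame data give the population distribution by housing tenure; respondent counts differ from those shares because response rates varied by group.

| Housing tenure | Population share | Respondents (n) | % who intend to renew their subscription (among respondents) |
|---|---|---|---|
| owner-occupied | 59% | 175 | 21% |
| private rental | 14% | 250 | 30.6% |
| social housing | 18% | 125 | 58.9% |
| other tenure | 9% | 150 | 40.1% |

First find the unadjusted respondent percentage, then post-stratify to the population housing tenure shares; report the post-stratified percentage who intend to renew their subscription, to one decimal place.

Without adjustment, the pooled respondent share is:
  (175/700)×21 + (250/700)×30.6 + (125/700)×58.9 + (150/700)×40.1 = 35.2893%
Post-stratified estimate weights by population shares:
  0.59×21 + 0.14×30.6 + 0.18×58.9 + 0.09×40.1 = 30.885%

30.9%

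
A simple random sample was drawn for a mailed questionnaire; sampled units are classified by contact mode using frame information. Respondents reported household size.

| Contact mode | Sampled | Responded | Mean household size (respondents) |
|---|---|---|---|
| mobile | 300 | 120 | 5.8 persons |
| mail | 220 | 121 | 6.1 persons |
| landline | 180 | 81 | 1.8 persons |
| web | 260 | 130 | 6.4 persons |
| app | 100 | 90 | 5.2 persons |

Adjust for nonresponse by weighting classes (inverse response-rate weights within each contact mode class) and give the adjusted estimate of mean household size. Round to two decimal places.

Class response rates: mobile 120/300 = 40%, mail 121/220 = 55%, landline 81/180 = 45%, web 130/260 = 50%, app 90/100 = 90%.
Weighting each respondent by the inverse class response rate inflates each class back to its sampled size, so the class weight is n_sampled:
  mobile: 300 × 5.8 = 1740
  mail: 220 × 6.1 = 1342
  landline: 180 × 1.8 = 324
  web: 260 × 6.4 = 1664
  app: 100 × 5.2 = 520
Adjusted estimate = 5590 / 1,060 = 5.27358 → 5.27.

5.27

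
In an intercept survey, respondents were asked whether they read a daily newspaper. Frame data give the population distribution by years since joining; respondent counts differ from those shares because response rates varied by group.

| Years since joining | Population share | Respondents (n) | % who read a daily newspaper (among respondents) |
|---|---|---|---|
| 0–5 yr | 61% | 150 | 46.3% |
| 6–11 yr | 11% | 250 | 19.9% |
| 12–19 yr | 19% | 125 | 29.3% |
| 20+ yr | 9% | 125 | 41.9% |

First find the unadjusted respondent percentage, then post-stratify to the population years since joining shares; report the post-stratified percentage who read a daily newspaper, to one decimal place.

39.8%

Naive respondent-only estimate (weights = respondent counts):
  (150/650)×46.3 + (250/650)×19.9 + (125/650)×29.3 + (125/650)×41.9 = 32.0308%
Post-stratifying to population shares instead:
  0.61×46.3 + 0.11×19.9 + 0.19×29.3 + 0.09×41.9 = 39.77%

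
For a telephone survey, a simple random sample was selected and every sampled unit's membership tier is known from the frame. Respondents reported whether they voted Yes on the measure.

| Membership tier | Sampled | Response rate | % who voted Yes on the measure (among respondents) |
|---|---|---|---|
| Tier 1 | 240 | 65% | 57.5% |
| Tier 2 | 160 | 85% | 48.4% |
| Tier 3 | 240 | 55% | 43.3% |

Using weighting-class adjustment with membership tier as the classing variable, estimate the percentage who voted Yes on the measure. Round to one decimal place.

Inverse-response-rate weighting restores each class to its sampled count, so class totals weight by n_sampled:
  Tier 1: 240 × 57.5 = 13,800
  Tier 2: 160 × 48.4 = 7744
  Tier 3: 240 × 43.3 = 10,392
Adjusted estimate = 31,936 / 640 = 49.9 → 49.9%.

49.9%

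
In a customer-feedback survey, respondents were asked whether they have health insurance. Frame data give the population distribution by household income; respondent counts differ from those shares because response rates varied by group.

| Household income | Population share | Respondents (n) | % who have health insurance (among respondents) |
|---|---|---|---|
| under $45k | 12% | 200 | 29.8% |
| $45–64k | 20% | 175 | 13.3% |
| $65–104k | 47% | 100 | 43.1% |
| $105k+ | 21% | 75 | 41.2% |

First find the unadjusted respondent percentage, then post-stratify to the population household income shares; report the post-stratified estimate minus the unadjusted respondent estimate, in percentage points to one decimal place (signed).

Without adjustment, the pooled respondent share is:
  (200/550)×29.8 + (175/550)×13.3 + (100/550)×43.1 + (75/550)×41.2 = 28.5227%
Reweighting by population household income shares:
  0.12×29.8 + 0.2×13.3 + 0.47×43.1 + 0.21×41.2 = 35.145%
Difference = 35.145 − 28.5227 = 6.6223 pp.

+6.6 percentage points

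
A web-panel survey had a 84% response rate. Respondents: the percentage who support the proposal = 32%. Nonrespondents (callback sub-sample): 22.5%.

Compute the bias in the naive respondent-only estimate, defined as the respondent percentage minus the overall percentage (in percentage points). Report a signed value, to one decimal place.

+1.5 percentage points

Nonresponse fraction = 1 − 0.84 = 0.16.
Bias = (nonresponse fraction) × (respondent percentage − nonrespondent percentage)
     = 0.16 × (32 − 22.5) = 0.16 × 9.5 = 1.52.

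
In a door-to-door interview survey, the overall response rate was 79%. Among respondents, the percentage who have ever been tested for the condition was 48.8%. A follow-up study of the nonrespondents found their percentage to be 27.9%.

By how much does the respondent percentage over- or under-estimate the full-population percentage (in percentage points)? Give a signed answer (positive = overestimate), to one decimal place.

Nonresponse fraction = 1 − 0.79 = 0.21.
Bias = (nonresponse fraction) × (respondent percentage − nonrespondent percentage)
     = 0.21 × (48.8 − 27.9) = 0.21 × 20.9 = 4.389.

+4.4 percentage points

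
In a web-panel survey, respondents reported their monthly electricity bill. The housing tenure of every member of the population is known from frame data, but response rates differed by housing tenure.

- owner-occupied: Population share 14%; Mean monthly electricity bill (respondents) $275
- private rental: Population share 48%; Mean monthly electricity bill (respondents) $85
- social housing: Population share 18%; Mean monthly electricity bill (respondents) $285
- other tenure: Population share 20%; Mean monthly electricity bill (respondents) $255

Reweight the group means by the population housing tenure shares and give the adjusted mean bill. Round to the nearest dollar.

Reweight to the known housing tenure distribution:
  owner-occupied: 0.14 × 275 = 38.5
  private rental: 0.48 × 85 = 40.8
  social housing: 0.18 × 285 = 51.3
  other tenure: 0.2 × 255 = 51
Post-stratified estimate = 181.6 → $182.

$182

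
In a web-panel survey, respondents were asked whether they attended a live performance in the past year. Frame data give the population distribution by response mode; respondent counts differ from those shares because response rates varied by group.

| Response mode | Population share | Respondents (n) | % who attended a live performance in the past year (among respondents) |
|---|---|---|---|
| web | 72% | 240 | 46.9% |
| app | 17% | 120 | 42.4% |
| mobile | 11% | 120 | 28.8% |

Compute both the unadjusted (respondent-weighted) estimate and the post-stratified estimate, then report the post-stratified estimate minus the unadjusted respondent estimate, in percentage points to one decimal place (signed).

Without adjustment, the pooled respondent share is:
  (240/480)×46.9 + (120/480)×42.4 + (120/480)×28.8 = 41.25%
Post-stratifying to population shares instead:
  0.72×46.9 + 0.17×42.4 + 0.11×28.8 = 44.144%
Difference = 44.144 − 41.25 = 2.894 pp.

+2.9 percentage points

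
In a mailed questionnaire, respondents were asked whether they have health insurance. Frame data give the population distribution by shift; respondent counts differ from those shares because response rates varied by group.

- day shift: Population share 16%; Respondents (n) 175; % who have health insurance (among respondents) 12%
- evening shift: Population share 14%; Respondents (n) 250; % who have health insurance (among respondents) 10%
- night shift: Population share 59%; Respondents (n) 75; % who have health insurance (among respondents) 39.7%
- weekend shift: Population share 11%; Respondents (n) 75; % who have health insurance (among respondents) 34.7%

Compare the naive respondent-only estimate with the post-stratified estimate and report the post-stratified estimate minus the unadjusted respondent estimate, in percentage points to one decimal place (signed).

Without adjustment, the pooled respondent share is:
  (175/575)×12 + (250/575)×10 + (75/575)×39.7 + (75/575)×34.7 = 17.7043%
Post-stratified estimate weights by population shares:
  0.16×12 + 0.14×10 + 0.59×39.7 + 0.11×34.7 = 30.56%
Difference = 30.56 − 17.7043 = 12.8557 pp.

+12.9 percentage points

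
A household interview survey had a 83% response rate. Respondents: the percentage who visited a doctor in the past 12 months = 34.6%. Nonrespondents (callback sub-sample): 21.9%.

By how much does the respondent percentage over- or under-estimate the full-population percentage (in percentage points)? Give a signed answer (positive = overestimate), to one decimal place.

+2.2 percentage points

Nonresponse fraction = 1 − 0.83 = 0.17.
Bias = (nonresponse fraction) × (respondent percentage − nonrespondent percentage)
     = 0.17 × (34.6 − 21.9) = 0.17 × 12.7 = 2.159.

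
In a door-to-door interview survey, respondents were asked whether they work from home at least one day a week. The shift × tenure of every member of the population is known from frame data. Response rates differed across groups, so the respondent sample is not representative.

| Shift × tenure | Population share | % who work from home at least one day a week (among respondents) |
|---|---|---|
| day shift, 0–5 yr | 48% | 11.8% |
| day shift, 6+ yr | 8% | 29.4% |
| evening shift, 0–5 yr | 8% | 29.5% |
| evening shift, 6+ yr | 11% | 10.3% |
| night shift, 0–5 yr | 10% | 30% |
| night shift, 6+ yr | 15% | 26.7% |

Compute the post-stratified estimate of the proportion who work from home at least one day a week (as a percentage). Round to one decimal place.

18.5%

Post-stratification weights by population share, not respondent share:
  day shift, 0–5 yr: 0.48 × 11.8 = 5.664
  day shift, 6+ yr: 0.08 × 29.4 = 2.352
  evening shift, 0–5 yr: 0.08 × 29.5 = 2.36
  evening shift, 6+ yr: 0.11 × 10.3 = 1.133
  night shift, 0–5 yr: 0.1 × 30 = 3
  night shift, 6+ yr: 0.15 × 26.7 = 4.005
Post-stratified estimate = 18.514 → 18.5%.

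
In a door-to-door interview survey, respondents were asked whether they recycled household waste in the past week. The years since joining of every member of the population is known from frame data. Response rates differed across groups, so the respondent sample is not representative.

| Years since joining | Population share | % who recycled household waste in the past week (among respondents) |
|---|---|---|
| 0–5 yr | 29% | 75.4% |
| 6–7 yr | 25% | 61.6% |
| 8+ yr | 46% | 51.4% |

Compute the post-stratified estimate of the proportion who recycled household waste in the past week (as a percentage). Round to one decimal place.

60.9%

Weight each group's respondent value by its population share:
  0–5 yr: 0.29 × 75.4 = 21.866
  6–7 yr: 0.25 × 61.6 = 15.4
  8+ yr: 0.46 × 51.4 = 23.644
Post-stratified estimate = 60.91 → 60.9%.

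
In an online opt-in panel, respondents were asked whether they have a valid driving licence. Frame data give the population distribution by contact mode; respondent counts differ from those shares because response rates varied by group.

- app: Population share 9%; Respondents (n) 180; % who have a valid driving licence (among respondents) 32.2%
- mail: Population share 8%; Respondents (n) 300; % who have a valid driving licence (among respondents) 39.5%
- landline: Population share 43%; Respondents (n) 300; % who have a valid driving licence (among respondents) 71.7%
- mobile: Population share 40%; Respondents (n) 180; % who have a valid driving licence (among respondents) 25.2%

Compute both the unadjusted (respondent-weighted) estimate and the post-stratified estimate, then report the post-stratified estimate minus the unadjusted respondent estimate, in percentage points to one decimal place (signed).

Without adjustment, the pooled respondent share is:
  (180/960)×32.2 + (300/960)×39.5 + (300/960)×71.7 + (180/960)×25.2 = 45.5125%
Post-stratified estimate weights by population shares:
  0.09×32.2 + 0.08×39.5 + 0.43×71.7 + 0.4×25.2 = 46.969%
Difference = 46.969 − 45.5125 = 1.4565 pp.

+1.5 percentage points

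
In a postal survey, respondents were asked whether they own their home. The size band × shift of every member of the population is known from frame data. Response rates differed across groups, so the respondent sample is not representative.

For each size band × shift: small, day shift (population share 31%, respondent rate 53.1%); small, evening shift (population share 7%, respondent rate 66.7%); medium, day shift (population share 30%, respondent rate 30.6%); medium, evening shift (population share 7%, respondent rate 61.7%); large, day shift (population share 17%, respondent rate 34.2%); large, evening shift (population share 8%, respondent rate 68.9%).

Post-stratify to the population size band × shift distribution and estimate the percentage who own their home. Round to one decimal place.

46.0%

Each cell contributes population-share × respondent value:
  small, day shift: 0.31 × 53.1 = 16.461
  small, evening shift: 0.07 × 66.7 = 4.669
  medium, day shift: 0.3 × 30.6 = 9.18
  medium, evening shift: 0.07 × 61.7 = 4.319
  large, day shift: 0.17 × 34.2 = 5.814
  large, evening shift: 0.08 × 68.9 = 5.512
Post-stratified estimate = 45.955 → 46.0%.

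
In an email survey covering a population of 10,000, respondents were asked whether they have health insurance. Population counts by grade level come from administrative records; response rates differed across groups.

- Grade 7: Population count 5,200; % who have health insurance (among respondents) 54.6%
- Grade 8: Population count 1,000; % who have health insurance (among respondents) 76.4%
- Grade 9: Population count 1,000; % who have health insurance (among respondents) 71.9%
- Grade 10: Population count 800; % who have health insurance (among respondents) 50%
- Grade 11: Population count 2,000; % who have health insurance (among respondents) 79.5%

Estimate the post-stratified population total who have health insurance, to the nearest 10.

6,310

Estimated count per cell = population count × respondent percentage:
  Grade 7: 5,200 × 54.6% = 2839.2
  Grade 8: 1,000 × 76.4% = 764
  Grade 9: 1,000 × 71.9% = 719
  Grade 10: 800 × 50% = 400
  Grade 11: 2,000 × 79.5% = 1590
Estimated total = 6312.2 → 6,310.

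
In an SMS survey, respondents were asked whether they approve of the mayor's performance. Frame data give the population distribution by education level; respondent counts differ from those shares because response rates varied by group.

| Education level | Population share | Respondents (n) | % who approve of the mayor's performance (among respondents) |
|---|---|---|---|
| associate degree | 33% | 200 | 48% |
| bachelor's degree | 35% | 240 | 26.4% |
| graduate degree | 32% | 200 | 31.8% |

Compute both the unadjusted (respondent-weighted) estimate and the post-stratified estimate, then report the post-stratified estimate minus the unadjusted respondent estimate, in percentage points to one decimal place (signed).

Without adjustment, the pooled respondent share is:
  (200/640)×48 + (240/640)×26.4 + (200/640)×31.8 = 34.8375%
Post-stratifying to population shares instead:
  0.33×48 + 0.35×26.4 + 0.32×31.8 = 35.256%
Difference = 35.256 − 34.8375 = 0.4185 pp.

+0.4 percentage points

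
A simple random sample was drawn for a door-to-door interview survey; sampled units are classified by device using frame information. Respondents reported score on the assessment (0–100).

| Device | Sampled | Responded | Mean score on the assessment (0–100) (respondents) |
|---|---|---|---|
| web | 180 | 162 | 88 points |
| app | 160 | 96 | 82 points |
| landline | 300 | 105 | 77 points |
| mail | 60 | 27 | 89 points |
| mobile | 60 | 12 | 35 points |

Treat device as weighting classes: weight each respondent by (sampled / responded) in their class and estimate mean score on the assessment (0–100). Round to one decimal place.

78.3

Response rates by class: web 162/180 = 90%, app 96/160 = 60%, landline 105/300 = 35%, mail 27/60 = 45%, mobile 12/60 = 20%.
With weight = n_sampled/n_responded per class, the weighted class total is n_sampled:
  web: 180 × 88 = 15,840
  app: 160 × 82 = 13,120
  landline: 300 × 77 = 23,100
  mail: 60 × 89 = 5340
  mobile: 60 × 35 = 2100
Adjusted estimate = 59,500 / 760 = 78.2895 → 78.3.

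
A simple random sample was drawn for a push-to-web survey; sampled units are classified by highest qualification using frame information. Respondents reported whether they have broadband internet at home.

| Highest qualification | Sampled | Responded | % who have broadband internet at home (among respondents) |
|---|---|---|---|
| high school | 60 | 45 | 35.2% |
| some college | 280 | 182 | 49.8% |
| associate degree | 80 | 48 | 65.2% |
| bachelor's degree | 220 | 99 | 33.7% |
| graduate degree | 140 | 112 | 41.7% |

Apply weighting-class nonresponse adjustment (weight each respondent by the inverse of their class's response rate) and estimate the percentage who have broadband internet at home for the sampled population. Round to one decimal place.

44.3%

Class response rates: high school 45/60 = 75%, some college 182/280 = 65%, associate degree 48/80 = 60%, bachelor's degree 99/220 = 45%, graduate degree 112/140 = 80%.
Weighting each respondent by the inverse class response rate inflates each class back to its sampled size, so the class weight is n_sampled:
  high school: 60 × 35.2 = 2112
  some college: 280 × 49.8 = 13,944
  associate degree: 80 × 65.2 = 5216
  bachelor's degree: 220 × 33.7 = 7414
  graduate degree: 140 × 41.7 = 5838
Adjusted estimate = 34,524 / 780 = 44.2615 → 44.3%.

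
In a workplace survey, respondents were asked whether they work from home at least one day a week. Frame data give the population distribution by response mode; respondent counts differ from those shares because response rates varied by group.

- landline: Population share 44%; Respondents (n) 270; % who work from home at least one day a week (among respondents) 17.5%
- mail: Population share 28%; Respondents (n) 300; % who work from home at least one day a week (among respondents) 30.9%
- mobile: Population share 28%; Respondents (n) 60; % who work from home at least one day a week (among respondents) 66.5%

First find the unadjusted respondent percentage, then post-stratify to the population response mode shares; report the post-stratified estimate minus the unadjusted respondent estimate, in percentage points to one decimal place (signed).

+6.4 percentage points

Without adjustment, the pooled respondent share is:
  (270/630)×17.5 + (300/630)×30.9 + (60/630)×66.5 = 28.5476%
Reweighting by population response mode shares:
  0.44×17.5 + 0.28×30.9 + 0.28×66.5 = 34.972%
Difference = 34.972 − 28.5476 = 6.4244 pp.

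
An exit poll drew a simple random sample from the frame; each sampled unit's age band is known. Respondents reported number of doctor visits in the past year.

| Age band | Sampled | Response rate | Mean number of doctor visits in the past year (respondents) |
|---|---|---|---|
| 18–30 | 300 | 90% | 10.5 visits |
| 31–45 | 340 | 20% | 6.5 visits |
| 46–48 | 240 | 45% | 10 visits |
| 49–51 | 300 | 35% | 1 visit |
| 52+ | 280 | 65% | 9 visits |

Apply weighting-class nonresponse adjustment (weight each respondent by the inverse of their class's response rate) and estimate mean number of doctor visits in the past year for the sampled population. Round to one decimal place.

7.2

Inverse-response-rate weighting restores each class to its sampled count, so class totals weight by n_sampled:
  18–30: 300 × 10.5 = 3150
  31–45: 340 × 6.5 = 2210
  46–48: 240 × 10 = 2400
  49–51: 300 × 1 = 300
  52+: 280 × 9 = 2520
Adjusted estimate = 10,580 / 1,460 = 7.24657 → 7.2.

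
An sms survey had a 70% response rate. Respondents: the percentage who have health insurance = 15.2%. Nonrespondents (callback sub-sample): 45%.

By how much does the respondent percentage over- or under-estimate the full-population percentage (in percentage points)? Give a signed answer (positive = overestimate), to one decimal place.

Nonresponse fraction = 1 − 0.7 = 0.3.
Bias = (nonresponse fraction) × (respondent percentage − nonrespondent percentage)
     = 0.3 × (15.2 − 45) = 0.3 × -29.8 = -8.94.

-8.9 percentage points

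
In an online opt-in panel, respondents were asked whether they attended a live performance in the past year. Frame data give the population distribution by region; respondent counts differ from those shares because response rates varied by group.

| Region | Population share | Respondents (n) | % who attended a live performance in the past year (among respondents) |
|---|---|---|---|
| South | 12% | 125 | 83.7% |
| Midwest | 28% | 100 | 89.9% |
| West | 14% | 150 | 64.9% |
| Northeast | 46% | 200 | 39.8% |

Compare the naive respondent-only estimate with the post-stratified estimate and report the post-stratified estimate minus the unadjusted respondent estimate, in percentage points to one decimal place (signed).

Naive respondent-only estimate (weights = respondent counts):
  (125/575)×83.7 + (100/575)×89.9 + (150/575)×64.9 + (200/575)×39.8 = 64.6043%
Post-stratifying to population shares instead:
  0.12×83.7 + 0.28×89.9 + 0.14×64.9 + 0.46×39.8 = 62.61%
Difference = 62.61 − 64.6043 = -1.9943 pp.

-2.0 percentage points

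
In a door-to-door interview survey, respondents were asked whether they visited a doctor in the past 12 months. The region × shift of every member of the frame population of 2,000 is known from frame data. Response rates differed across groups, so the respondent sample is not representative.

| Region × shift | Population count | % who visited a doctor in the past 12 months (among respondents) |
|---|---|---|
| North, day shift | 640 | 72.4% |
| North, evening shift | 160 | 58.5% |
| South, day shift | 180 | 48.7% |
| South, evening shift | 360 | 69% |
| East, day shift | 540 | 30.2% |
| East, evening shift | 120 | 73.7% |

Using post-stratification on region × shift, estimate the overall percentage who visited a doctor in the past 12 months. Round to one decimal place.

57.2%

Reweight to the known region × shift distribution:
  North, day shift: (640/2,000) × 72.4 = 23.168
  North, evening shift: (160/2,000) × 58.5 = 4.68
  South, day shift: (180/2,000) × 48.7 = 4.383
  South, evening shift: (360/2,000) × 69 = 12.42
  East, day shift: (540/2,000) × 30.2 = 8.154
  East, evening shift: (120/2,000) × 73.7 = 4.422
Post-stratified estimate = 57.227 → 57.2%.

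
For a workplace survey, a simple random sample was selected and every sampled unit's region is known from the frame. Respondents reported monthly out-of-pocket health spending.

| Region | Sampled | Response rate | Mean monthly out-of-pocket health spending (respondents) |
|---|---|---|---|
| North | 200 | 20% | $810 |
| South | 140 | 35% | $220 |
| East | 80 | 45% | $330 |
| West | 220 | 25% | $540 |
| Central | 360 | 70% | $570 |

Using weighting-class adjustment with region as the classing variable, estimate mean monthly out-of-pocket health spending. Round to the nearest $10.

$540

Weighting each respondent by the inverse class response rate inflates each class back to its sampled size, so the class weight is n_sampled:
  North: 200 × 810 = 162,000
  South: 140 × 220 = 30,800
  East: 80 × 330 = 26,400
  West: 220 × 540 = 118,800
  Central: 360 × 570 = 205,200
Adjusted estimate = 543,200 / 1,000 = 543.2 → $540.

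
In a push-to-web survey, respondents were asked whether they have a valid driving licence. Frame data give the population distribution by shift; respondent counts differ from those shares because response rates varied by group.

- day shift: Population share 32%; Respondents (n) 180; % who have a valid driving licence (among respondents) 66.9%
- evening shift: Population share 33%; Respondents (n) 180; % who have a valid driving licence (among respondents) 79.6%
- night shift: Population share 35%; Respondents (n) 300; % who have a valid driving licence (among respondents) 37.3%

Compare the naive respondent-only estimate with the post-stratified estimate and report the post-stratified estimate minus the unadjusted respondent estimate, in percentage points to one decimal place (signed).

Without adjustment, the pooled respondent share is:
  (180/660)×66.9 + (180/660)×79.6 + (300/660)×37.3 = 56.9091%
Post-stratified estimate weights by population shares:
  0.32×66.9 + 0.33×79.6 + 0.35×37.3 = 60.731%
Difference = 60.731 − 56.9091 = 3.8219 pp.

+3.8 percentage points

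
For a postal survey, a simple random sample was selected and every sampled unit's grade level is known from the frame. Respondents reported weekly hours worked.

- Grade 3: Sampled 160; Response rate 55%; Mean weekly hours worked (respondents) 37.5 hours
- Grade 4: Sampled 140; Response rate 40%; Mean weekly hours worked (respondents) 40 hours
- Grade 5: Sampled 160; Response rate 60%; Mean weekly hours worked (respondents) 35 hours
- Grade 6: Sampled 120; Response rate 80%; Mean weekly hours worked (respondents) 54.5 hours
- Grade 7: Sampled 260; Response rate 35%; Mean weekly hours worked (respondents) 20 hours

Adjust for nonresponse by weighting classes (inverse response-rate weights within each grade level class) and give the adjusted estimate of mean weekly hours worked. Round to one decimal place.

Weighting each respondent by the inverse class response rate inflates each class back to its sampled size, so the class weight is n_sampled:
  Grade 3: 160 × 37.5 = 6000
  Grade 4: 140 × 40 = 5600
  Grade 5: 160 × 35 = 5600
  Grade 6: 120 × 54.5 = 6540
  Grade 7: 260 × 20 = 5200
Adjusted estimate = 28,940 / 840 = 34.4524 → 34.5.

34.5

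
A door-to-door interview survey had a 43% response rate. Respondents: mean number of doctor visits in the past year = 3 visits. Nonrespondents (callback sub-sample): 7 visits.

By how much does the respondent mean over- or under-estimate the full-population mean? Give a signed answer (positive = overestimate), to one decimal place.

-2.3

Nonresponse fraction = 1 − 0.43 = 0.57.
Bias = (nonresponse fraction) × (respondent mean − nonrespondent mean)
     = 0.57 × (3 − 7) = 0.57 × -4 = -2.28.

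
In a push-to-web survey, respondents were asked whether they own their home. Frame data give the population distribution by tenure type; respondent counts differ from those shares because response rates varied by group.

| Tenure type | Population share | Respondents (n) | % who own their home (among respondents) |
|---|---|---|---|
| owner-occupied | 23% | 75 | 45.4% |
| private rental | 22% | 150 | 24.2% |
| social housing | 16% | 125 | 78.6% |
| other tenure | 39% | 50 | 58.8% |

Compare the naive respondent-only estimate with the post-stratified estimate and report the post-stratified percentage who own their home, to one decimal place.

51.3%

Naive respondent-only estimate (weights = respondent counts):
  (75/400)×45.4 + (150/400)×24.2 + (125/400)×78.6 + (50/400)×58.8 = 49.5%
Reweighting by population tenure type shares:
  0.23×45.4 + 0.22×24.2 + 0.16×78.6 + 0.39×58.8 = 51.274%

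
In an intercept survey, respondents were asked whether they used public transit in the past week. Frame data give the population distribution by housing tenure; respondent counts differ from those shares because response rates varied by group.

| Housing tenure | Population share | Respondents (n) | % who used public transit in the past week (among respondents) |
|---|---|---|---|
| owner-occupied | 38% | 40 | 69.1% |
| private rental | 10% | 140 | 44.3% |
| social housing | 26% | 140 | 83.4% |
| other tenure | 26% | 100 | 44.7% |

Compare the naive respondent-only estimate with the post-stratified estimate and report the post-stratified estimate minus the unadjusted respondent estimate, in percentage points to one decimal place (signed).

Naive respondent-only estimate (weights = respondent counts):
  (40/420)×69.1 + (140/420)×44.3 + (140/420)×83.4 + (100/420)×44.7 = 59.7905%
Reweighting by population housing tenure shares:
  0.38×69.1 + 0.1×44.3 + 0.26×83.4 + 0.26×44.7 = 63.994%
Difference = 63.994 − 59.7905 = 4.2035 pp.

+4.2 percentage points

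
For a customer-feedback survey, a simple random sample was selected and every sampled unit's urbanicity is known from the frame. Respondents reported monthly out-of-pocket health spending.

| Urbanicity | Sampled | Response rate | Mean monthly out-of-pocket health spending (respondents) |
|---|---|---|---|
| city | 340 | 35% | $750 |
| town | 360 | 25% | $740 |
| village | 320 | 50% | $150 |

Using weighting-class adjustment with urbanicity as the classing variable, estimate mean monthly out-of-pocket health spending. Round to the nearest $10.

$560

With weight = n_sampled/n_responded per class, the weighted class total is n_sampled:
  city: 340 × 750 = 255,000
  town: 360 × 740 = 266,400
  village: 320 × 150 = 48,000
Adjusted estimate = 569,400 / 1,020 = 558.235 → $560.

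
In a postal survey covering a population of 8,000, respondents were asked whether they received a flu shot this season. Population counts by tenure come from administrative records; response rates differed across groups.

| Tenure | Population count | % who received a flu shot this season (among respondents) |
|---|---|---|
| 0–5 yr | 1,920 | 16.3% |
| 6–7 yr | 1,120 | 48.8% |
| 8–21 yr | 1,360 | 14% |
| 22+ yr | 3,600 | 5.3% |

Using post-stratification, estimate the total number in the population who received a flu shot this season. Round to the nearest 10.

Apply each group's respondent rate to its population count:
  0–5 yr: 1,920 × 16.3% = 312.96
  6–7 yr: 1,120 × 48.8% = 546.56
  8–21 yr: 1,360 × 14% = 190.4
  22+ yr: 3,600 × 5.3% = 190.8
Estimated total = 1240.72 → 1,240.

1,240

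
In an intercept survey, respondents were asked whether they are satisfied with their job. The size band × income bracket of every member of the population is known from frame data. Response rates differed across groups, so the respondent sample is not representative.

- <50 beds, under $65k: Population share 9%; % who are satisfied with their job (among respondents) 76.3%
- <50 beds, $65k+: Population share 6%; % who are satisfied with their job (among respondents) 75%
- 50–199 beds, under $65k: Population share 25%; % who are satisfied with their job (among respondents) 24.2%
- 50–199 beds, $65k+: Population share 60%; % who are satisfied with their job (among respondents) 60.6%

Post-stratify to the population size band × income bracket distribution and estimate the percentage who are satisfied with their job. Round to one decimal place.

53.8%

Post-stratification weights by population share, not respondent share:
  <50 beds, under $65k: 0.09 × 76.3 = 6.867
  <50 beds, $65k+: 0.06 × 75 = 4.5
  50–199 beds, under $65k: 0.25 × 24.2 = 6.05
  50–199 beds, $65k+: 0.6 × 60.6 = 36.36
Post-stratified estimate = 53.777 → 53.8%.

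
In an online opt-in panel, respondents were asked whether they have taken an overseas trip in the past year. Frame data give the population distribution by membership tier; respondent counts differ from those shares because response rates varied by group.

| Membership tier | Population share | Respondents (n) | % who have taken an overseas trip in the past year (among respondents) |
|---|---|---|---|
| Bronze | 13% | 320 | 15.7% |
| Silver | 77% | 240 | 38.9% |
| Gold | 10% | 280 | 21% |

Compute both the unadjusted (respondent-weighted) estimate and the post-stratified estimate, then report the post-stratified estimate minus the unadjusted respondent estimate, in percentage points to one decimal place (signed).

+10.0 percentage points

Naive respondent-only estimate (weights = respondent counts):
  (320/840)×15.7 + (240/840)×38.9 + (280/840)×21 = 24.0952%
Reweighting by population membership tier shares:
  0.13×15.7 + 0.77×38.9 + 0.1×21 = 34.094%
Difference = 34.094 − 24.0952 = 9.9988 pp.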